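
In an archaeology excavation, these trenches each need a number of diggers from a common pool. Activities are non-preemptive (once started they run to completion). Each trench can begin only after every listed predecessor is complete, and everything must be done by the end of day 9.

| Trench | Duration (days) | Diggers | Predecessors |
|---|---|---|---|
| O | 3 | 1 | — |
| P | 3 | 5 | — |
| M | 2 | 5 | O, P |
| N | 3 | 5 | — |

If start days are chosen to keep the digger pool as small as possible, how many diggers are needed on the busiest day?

Early-start (O@1, P@1, M@4, N@1) gives peak 11: d1:11  d2:11  d3:11  d4:5  d5:5  d6:0  d7:0  d8:0  d9:0.
Shift N→6.
Schedule O@1, P@1, M@4, N@6: d1:6  d2:6  d3:6  d4:5  d5:5  d6:5  d7:5  d8:5  d9:0 — peak 6.

6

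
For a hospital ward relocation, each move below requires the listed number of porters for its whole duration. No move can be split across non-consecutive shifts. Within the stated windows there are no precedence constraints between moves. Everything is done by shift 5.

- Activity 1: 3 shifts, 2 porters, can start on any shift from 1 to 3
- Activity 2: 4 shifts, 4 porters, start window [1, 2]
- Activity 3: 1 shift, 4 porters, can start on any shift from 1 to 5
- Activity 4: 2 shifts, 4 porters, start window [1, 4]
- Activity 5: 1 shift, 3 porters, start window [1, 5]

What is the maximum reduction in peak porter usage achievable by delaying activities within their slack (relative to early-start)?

8

Early-start peak: s1:17  s2:10  s3:6  s4:4  s5:0 ⇒ 17.
Leveled (Activity 1@1, Activity 2@1, Activity 3@5, Activity 4@4, Activity 5@1): s1:9  s2:6  s3:6  s4:8  s5:8 ⇒ 9.
Reduction 17 − 9 = 8.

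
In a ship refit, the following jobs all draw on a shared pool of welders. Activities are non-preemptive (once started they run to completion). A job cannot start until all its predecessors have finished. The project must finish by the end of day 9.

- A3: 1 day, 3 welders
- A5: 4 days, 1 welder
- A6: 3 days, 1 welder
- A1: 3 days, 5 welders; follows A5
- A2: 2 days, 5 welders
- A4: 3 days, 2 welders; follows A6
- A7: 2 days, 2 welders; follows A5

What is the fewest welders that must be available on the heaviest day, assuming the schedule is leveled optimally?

Early-start (A3@1, A5@1, A6@1, A1@5, A2@1, A4@4, A7@5) gives peak 10: d1:10  d2:7  d3:2  d4:3  d5:9  d6:9  d7:5  d8:0  d9:0.
Shift A2→2, A7→7.
Schedule A3@1, A5@1, A6@1, A1@5, A2@2, A4@4, A7@7: d1:5  d2:7  d3:7  d4:3  d5:7  d6:7  d7:7  d8:2  d9:0 — peak 7.

7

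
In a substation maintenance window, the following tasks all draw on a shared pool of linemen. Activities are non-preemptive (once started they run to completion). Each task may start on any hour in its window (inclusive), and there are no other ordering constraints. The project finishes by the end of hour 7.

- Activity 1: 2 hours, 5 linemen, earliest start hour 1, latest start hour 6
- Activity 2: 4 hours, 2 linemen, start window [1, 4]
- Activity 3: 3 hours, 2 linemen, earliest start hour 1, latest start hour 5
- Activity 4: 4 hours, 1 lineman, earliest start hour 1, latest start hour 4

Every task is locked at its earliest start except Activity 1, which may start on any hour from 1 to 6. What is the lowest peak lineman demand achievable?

Activity 1@1: h1:10  h2:10  h3:5  h4:3  h5:0  h6:0  h7:0 → peak 10
Activity 1@2: h1:5  h2:10  h3:10  h4:3  h5:0  h6:0  h7:0 → peak 10
Activity 1@3: h1:5  h2:5  h3:10  h4:8  h5:0  h6:0  h7:0 → peak 10
Activity 1@4: h1:5  h2:5  h3:5  h4:8  h5:5  h6:0  h7:0 → peak 8
Activity 1@5: h1:5  h2:5  h3:5  h4:3  h5:5  h6:5  h7:0 → peak 5
Activity 1@6: h1:5  h2:5  h3:5  h4:3  h5:0  h6:5  h7:5 → peak 5
Best is Activity 1@5, peak 5.

5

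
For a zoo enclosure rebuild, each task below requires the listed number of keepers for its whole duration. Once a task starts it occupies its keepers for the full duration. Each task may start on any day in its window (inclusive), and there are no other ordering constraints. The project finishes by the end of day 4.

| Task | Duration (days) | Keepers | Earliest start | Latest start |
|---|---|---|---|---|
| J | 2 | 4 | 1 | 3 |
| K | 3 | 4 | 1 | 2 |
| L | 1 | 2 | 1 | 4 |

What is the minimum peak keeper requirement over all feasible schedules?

8

Early-start (J@1, K@1, L@1) gives peak 10: d1:10  d2:8  d3:4  d4:0.
Shift L→3.
Schedule J@1, K@1, L@3: d1:8  d2:8  d3:6  d4:0 — peak 8.
No arrangement of the 24 feasible schedules does better.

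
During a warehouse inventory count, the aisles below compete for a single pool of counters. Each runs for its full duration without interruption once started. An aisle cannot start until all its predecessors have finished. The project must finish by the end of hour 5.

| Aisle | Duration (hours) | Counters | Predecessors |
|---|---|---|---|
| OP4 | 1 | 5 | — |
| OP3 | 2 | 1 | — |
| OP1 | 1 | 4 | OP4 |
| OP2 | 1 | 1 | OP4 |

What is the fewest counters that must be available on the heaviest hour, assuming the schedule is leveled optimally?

Early-start (OP4@1, OP3@1, OP1@2, OP2@2) gives peak 6: h1:6  h2:6  h3:0  h4:0  h5:0.
Shift OP3→2, OP2→3.
Schedule OP4@1, OP3@2, OP1@2, OP2@3: h1:5  h2:5  h3:2  h4:0  h5:0 — peak 5.

5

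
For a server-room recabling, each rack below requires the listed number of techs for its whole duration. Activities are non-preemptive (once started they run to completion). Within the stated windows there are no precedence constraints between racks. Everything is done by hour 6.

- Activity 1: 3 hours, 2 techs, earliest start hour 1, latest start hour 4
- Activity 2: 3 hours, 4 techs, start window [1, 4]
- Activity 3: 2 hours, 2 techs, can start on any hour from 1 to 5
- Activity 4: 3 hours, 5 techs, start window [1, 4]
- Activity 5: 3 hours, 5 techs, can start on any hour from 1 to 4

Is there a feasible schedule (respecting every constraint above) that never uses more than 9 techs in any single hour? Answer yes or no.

Schedule Activity 1@1, Activity 2@4, Activity 3@1, Activity 4@1, Activity 5@4: h1:9  h2:9  h3:7  h4:9  h5:9  h6:9 — peak 9 ≤ 9.

yes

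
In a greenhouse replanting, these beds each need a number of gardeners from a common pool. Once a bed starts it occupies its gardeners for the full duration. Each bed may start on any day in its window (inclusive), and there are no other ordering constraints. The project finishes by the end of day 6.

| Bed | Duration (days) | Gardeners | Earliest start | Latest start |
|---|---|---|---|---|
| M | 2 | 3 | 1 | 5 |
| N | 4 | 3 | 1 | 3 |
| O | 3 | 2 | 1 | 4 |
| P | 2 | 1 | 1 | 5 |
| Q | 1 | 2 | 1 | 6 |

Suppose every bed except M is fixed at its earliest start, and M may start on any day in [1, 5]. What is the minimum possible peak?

8

M@1: d1:11  d2:9  d3:5  d4:3  d5:0  d6:0 → peak 11
M@2: d1:8  d2:9  d3:8  d4:3  d5:0  d6:0 → peak 9
M@3: d1:8  d2:6  d3:8  d4:6  d5:0  d6:0 → peak 8
M@4: d1:8  d2:6  d3:5  d4:6  d5:3  d6:0 → peak 8
M@5: d1:8  d2:6  d3:5  d4:3  d5:3  d6:3 → peak 8
Best is M@3, peak 8.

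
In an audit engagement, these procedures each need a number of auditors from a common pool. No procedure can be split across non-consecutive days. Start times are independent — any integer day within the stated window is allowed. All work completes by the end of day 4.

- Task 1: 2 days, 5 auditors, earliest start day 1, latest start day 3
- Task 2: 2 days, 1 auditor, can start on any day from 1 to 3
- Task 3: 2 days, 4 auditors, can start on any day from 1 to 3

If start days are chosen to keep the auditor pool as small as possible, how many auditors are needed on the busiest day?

Early-start (Task 1@1, Task 2@1, Task 3@1) gives peak 10: d1:10  d2:10  d3:0  d4:0.
Shift Task 2→3, Task 3→3.
Schedule Task 1@1, Task 2@3, Task 3@3: d1:5  d2:5  d3:5  d4:5 — peak 5.
Total auditor-days = 20 over 4 days ⇒ peak ≥ ⌈20/4⌉ = 5, so 5 is optimal.

5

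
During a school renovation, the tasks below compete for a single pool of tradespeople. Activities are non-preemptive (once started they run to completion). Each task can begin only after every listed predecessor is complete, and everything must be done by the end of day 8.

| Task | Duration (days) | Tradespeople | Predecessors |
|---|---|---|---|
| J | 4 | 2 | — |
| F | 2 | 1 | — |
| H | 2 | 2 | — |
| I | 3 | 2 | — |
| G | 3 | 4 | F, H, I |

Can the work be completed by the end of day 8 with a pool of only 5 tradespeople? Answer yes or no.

yes

Schedule J@1, F@1, H@1, I@3, G@6: d1:5  d2:5  d3:4  d4:4  d5:2  d6:4  d7:4  d8:4 — peak 5 ≤ 5.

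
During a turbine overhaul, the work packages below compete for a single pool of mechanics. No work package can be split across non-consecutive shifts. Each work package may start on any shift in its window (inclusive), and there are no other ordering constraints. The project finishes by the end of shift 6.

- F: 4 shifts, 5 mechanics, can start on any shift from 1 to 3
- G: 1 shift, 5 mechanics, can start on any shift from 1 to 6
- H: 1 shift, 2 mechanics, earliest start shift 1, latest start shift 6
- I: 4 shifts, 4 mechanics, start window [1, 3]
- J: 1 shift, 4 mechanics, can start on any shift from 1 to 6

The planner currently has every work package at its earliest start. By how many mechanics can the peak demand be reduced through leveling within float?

11

Early-start peak: s1:20  s2:9  s3:9  s4:9  s5:0  s6:0 ⇒ 20.
Leveled (F@1, G@5, H@1, I@2, J@6): s1:7  s2:9  s3:9  s4:9  s5:9  s6:4 ⇒ 9.
Reduction 20 − 9 = 11.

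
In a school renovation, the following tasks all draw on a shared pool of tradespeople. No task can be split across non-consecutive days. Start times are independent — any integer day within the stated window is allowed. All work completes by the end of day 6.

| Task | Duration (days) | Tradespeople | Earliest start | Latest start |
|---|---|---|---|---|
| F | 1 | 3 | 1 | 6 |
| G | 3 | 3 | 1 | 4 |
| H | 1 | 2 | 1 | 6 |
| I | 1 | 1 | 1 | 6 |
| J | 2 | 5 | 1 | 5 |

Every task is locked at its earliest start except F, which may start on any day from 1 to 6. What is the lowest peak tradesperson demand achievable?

11

F@1: d1:14  d2:8  d3:3  d4:0  d5:0  d6:0 → peak 14
F@2: d1:11  d2:11  d3:3  d4:0  d5:0  d6:0 → peak 11
F@3: d1:11  d2:8  d3:6  d4:0  d5:0  d6:0 → peak 11
F@4: d1:11  d2:8  d3:3  d4:3  d5:0  d6:0 → peak 11
F@5: d1:11  d2:8  d3:3  d4:0  d5:3  d6:0 → peak 11
F@6: d1:11  d2:8  d3:3  d4:0  d5:0  d6:3 → peak 11
Best is F@2, peak 11.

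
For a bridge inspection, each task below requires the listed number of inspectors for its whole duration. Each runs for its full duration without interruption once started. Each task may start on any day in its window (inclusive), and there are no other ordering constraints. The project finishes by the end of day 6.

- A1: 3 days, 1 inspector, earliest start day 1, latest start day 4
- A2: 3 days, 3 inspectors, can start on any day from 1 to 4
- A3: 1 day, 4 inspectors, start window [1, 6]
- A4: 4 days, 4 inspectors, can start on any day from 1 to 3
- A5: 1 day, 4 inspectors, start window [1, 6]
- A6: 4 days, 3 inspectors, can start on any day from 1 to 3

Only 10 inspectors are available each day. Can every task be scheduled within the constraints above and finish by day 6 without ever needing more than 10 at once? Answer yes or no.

yes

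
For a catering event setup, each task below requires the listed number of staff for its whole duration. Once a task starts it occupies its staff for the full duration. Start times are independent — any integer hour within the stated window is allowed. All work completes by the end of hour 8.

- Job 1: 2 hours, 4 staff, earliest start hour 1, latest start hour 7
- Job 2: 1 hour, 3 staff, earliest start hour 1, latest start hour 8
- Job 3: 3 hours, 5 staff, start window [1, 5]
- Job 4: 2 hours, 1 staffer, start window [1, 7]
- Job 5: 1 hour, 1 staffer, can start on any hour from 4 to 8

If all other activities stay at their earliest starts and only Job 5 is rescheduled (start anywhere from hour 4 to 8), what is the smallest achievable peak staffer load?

13

Job 5@4: h1:13  h2:10  h3:5  h4:1  h5:0  h6:0  h7:0  h8:0 → peak 13
Job 5@5: h1:13  h2:10  h3:5  h4:0  h5:1  h6:0  h7:0  h8:0 → peak 13
Job 5@6: h1:13  h2:10  h3:5  h4:0  h5:0  h6:1  h7:0  h8:0 → peak 13
Job 5@7: h1:13  h2:10  h3:5  h4:0  h5:0  h6:0  h7:1  h8:0 → peak 13
Job 5@8: h1:13  h2:10  h3:5  h4:0  h5:0  h6:0  h7:0  h8:1 → peak 13
Best is Job 5@4, peak 13.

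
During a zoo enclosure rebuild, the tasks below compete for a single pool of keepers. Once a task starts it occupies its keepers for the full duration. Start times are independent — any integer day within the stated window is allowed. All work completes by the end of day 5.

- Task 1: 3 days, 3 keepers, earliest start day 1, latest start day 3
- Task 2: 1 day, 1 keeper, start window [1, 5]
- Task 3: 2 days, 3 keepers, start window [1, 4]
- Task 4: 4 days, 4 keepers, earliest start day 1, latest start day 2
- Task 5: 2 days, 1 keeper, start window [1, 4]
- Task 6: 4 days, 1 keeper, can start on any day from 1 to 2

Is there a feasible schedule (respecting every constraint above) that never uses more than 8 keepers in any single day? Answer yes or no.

The minimum achievable peak is 9; 8 < 9, so no feasible schedule stays within the cap.

no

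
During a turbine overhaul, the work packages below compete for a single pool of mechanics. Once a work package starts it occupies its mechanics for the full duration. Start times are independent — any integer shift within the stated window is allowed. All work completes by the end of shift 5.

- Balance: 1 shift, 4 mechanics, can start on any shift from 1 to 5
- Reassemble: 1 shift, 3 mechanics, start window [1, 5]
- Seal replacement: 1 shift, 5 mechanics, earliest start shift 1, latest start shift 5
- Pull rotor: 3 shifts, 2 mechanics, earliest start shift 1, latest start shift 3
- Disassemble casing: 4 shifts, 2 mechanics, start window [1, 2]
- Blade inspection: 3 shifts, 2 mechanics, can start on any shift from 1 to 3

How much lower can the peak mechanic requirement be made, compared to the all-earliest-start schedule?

Early-start peak: s1:18  s2:6  s3:6  s4:2  s5:0 ⇒ 18.
Leveled (Balance@1, Reassemble@1, Seal replacement@2, Pull rotor@3, Disassemble casing@2, Blade inspection@3): s1:7  s2:7  s3:6  s4:6  s5:6 ⇒ 7.
Reduction 18 − 7 = 11.

11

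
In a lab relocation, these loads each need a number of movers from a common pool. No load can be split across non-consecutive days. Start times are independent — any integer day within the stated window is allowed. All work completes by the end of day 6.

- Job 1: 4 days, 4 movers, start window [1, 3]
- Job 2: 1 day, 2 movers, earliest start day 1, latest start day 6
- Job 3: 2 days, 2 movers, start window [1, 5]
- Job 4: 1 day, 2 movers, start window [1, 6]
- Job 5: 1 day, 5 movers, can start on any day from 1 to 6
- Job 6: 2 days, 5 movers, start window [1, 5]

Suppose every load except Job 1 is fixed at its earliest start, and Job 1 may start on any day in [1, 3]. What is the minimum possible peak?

Job 1@1: d1:20  d2:11  d3:4  d4:4  d5:0  d6:0 → peak 20
Job 1@2: d1:16  d2:11  d3:4  d4:4  d5:4  d6:0 → peak 16
Job 1@3: d1:16  d2:7  d3:4  d4:4  d5:4  d6:4 → peak 16
Best is Job 1@2, peak 16.

16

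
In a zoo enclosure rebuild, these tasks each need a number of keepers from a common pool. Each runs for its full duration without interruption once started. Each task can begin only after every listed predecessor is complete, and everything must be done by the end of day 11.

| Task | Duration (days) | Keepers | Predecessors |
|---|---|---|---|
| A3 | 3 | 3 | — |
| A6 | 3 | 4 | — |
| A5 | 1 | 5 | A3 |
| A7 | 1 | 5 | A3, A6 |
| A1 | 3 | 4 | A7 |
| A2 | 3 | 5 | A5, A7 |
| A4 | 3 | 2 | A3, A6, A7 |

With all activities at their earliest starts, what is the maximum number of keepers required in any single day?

11

Early-start schedule: A3@1, A6@1, A5@4, A7@4, A1@5, A2@5, A4@5.
Load per day: day 1: 7, day 2: 7, day 3: 7, day 4: 10, day 5: 11, day 6: 11, day 7: 11, day 8: 0, day 9: 0, day 10: 0, day 11: 0.
Peak is 11.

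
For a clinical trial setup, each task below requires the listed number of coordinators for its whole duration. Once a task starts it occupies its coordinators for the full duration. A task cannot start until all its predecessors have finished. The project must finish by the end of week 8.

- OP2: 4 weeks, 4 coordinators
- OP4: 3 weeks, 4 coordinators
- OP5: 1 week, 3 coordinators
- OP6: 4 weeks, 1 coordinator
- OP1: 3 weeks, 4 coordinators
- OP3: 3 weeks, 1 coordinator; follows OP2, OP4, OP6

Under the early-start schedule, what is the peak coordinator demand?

16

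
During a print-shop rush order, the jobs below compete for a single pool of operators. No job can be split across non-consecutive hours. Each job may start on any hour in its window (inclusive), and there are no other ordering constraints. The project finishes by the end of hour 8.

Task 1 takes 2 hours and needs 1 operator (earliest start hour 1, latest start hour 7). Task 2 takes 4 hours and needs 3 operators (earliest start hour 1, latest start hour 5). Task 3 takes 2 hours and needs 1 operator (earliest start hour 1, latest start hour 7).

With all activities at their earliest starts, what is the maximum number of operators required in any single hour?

5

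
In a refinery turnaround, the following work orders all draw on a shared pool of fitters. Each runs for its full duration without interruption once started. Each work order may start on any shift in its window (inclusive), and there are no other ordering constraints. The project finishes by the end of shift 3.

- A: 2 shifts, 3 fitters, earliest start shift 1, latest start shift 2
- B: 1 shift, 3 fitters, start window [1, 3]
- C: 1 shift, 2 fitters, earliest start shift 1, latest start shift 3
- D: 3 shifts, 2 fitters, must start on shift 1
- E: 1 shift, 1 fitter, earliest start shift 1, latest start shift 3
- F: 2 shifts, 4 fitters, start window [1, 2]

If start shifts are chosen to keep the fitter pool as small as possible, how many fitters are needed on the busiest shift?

9

Early-start (A@1, B@1, C@1, D@1, E@1, F@1) gives peak 15: s1:15  s2:9  s3:2.
Shift C→3, F→2.
Schedule A@1, B@1, C@3, D@1, E@1, F@2: s1:9  s2:9  s3:8 — peak 9.
Total fitter-shifts = 26 over 3 shifts ⇒ peak ≥ ⌈26/3⌉ = 9, so 9 is optimal.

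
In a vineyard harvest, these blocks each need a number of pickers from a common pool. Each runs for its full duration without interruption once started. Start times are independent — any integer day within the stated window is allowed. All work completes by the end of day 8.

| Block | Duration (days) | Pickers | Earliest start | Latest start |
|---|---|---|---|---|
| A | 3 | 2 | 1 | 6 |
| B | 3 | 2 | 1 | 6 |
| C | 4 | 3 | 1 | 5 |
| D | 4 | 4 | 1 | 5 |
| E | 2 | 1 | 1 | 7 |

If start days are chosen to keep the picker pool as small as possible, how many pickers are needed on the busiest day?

6

Early-start (A@1, B@1, C@1, D@1, E@1) gives peak 12: d1:12  d2:12  d3:11  d4:7  d5:0  d6:0  d7:0  d8:0.
Shift B→4, D→5.
Schedule A@1, B@4, C@1, D@5, E@1: d1:6  d2:6  d3:5  d4:5  d5:6  d6:6  d7:4  d8:4 — peak 6.
Total picker-days = 42 over 8 days ⇒ peak ≥ ⌈42/8⌉ = 6, so 6 is optimal.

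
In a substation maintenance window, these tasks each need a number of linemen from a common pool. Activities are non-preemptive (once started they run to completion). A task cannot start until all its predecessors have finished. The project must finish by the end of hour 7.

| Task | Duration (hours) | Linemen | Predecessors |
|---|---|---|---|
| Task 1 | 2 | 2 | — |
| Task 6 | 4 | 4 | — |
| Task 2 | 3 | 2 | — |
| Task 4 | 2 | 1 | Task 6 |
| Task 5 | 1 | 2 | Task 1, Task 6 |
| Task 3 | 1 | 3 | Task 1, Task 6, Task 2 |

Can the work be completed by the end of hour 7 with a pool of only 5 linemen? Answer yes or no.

The minimum achievable peak is 6; 5 < 6, so no feasible schedule stays within the cap.

no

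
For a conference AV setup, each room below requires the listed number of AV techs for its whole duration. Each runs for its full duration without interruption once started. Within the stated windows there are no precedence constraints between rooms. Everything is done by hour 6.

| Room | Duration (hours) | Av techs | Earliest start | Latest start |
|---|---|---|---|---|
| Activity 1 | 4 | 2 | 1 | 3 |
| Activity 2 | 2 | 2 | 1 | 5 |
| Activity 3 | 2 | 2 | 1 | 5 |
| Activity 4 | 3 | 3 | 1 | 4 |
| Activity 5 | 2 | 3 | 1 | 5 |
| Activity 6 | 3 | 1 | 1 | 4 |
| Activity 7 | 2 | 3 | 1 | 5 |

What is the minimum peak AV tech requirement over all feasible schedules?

Early-start (Activity 1@1, Activity 2@1, Activity 3@1, Activity 4@1, Activity 5@1, Activity 6@1, Activity 7@1) gives peak 16: h1:16  h2:16  h3:6  h4:2  h5:0  h6:0.
Shift Activity 3→3, Activity 5→5, Activity 6→4, Activity 7→5.
Schedule Activity 1@1, Activity 2@1, Activity 3@3, Activity 4@1, Activity 5@5, Activity 6@4, Activity 7@5: h1:7  h2:7  h3:7  h4:5  h5:7  h6:7 — peak 7.
Total AV tech-hours = 40 over 6 hours ⇒ peak ≥ ⌈40/6⌉ = 7, so 7 is optimal.

7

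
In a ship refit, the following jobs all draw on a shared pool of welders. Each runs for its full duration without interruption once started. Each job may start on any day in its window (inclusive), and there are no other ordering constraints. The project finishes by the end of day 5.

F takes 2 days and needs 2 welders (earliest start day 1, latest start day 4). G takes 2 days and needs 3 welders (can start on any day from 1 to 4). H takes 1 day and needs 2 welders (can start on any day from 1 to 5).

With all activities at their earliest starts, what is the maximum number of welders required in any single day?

7

Early-start schedule: F@1, G@1, H@1.
Load per day: day 1: 7, day 2: 5, day 3: 0, day 4: 0, day 5: 0.
Peak is 7.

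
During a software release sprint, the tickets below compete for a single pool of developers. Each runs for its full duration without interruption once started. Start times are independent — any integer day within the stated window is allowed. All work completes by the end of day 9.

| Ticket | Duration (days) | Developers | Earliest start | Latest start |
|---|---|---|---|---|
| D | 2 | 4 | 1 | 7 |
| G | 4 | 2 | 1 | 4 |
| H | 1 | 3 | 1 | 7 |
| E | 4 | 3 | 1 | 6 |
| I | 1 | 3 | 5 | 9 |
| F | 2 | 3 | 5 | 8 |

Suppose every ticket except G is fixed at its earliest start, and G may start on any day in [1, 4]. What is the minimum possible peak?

10

G@1: d1:12  d2:9  d3:5  d4:5  d5:6  d6:3  d7:0  d8:0  d9:0 → peak 12
G@2: d1:10  d2:9  d3:5  d4:5  d5:8  d6:3  d7:0  d8:0  d9:0 → peak 10
G@3: d1:10  d2:7  d3:5  d4:5  d5:8  d6:5  d7:0  d8:0  d9:0 → peak 10
G@4: d1:10  d2:7  d3:3  d4:5  d5:8  d6:5  d7:2  d8:0  d9:0 → peak 10
Best is G@2, peak 10.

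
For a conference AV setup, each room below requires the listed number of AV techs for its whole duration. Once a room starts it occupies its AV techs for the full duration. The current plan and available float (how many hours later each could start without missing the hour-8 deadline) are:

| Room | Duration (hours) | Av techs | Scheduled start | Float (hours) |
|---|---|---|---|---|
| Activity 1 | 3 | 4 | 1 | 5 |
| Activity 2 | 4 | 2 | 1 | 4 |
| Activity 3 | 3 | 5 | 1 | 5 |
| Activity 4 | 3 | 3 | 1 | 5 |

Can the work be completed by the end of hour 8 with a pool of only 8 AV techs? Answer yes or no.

Schedule Activity 1@1, Activity 2@4, Activity 3@4, Activity 4@1: h1:7  h2:7  h3:7  h4:7  h5:7  h6:7  h7:2  h8:0 — peak 7 ≤ 8.

yes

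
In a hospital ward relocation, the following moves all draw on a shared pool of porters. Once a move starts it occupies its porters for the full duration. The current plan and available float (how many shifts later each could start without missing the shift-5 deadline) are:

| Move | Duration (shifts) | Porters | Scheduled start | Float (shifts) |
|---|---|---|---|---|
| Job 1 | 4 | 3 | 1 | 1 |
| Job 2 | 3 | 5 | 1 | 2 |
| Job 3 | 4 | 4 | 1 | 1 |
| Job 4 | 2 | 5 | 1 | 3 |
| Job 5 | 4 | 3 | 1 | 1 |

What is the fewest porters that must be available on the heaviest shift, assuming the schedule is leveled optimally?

Early-start (Job 1@1, Job 2@1, Job 3@1, Job 4@1, Job 5@1) gives peak 20: s1:20  s2:20  s3:15  s4:10  s5:0.
Shift Job 4→4.
Schedule Job 1@1, Job 2@1, Job 3@1, Job 4@4, Job 5@1: s1:15  s2:15  s3:15  s4:15  s5:5 — peak 15.

15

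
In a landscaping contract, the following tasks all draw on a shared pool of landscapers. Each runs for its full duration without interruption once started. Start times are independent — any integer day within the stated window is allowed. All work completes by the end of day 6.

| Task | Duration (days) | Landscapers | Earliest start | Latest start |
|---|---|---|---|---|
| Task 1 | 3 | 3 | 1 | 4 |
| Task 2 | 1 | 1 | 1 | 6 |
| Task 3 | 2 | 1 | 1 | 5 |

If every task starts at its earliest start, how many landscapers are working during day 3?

3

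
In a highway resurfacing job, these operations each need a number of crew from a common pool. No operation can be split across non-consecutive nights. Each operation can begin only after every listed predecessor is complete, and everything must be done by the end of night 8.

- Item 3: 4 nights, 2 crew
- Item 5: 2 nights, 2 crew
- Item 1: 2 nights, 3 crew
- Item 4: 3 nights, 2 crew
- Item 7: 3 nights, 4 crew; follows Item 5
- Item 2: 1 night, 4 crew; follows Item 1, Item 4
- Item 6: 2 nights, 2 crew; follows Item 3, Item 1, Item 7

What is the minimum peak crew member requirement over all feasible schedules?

7

Early-start (Item 3@1, Item 5@1, Item 1@1, Item 4@1, Item 7@3, Item 2@4, Item 6@6) gives peak 10: n1:9  n2:9  n3:8  n4:10  n5:4  n6:2  n7:2  n8:0.
Shift Item 4→5, Item 2→8.
Schedule Item 3@1, Item 5@1, Item 1@1, Item 4@5, Item 7@3, Item 2@8, Item 6@6: n1:7  n2:7  n3:6  n4:6  n5:6  n6:4  n7:4  n8:4 — peak 7.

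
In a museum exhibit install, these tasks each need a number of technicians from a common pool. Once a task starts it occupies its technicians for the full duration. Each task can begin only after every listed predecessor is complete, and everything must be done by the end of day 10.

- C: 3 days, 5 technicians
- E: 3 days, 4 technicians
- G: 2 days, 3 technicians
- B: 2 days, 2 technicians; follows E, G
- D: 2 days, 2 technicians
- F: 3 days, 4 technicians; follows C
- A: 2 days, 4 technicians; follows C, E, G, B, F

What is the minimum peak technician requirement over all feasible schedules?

8

Early-start (C@1, E@1, G@1, B@4, D@1, F@4, A@7) gives peak 14: d1:14  d2:14  d3:9  d4:6  d5:6  d6:4  d7:4  d8:4  d9:0  d10:0.
Shift E→4, B→7, D→3, F→5, A→9.
Schedule C@1, E@4, G@1, B@7, D@3, F@5, A@9: d1:8  d2:8  d3:7  d4:6  d5:8  d6:8  d7:6  d8:2  d9:4  d10:4 — peak 8.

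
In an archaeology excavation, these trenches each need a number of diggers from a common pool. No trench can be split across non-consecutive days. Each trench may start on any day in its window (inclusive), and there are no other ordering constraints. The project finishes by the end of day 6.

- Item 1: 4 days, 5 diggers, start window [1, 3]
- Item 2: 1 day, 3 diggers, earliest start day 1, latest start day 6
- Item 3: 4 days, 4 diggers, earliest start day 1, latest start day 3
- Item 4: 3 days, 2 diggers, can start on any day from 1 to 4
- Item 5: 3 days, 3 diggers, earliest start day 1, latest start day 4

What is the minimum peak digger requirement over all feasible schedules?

12

Early-start (Item 1@1, Item 2@1, Item 3@1, Item 4@1, Item 5@1) gives peak 17: d1:17  d2:14  d3:14  d4:9  d5:0  d6:0.
Shift Item 3→2, Item 5→4.
Schedule Item 1@1, Item 2@1, Item 3@2, Item 4@1, Item 5@4: d1:10  d2:11  d3:11  d4:12  d5:7  d6:3 — peak 12.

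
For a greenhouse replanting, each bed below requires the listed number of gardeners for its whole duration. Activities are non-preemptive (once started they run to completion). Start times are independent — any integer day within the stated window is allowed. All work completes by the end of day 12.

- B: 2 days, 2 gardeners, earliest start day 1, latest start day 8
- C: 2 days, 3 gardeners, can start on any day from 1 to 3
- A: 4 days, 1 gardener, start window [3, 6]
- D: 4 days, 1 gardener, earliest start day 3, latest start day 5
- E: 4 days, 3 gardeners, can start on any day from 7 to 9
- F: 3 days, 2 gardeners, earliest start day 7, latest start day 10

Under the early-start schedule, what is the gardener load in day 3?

At early start, day 3 has: A, D.
Demand: 1 + 1 = 2.

2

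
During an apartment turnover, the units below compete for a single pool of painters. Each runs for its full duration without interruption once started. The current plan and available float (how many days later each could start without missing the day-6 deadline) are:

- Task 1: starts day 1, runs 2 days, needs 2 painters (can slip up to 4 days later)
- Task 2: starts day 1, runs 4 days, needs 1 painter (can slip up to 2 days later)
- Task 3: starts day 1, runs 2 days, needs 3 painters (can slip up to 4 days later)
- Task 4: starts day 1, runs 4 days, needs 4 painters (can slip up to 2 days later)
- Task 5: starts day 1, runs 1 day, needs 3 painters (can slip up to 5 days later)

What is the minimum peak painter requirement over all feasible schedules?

Early-start (Task 1@1, Task 2@1, Task 3@1, Task 4@1, Task 5@1) gives peak 13: d1:13  d2:10  d3:5  d4:5  d5:0  d6:0.
Shift Task 4→3, Task 5→5.
Schedule Task 1@1, Task 2@1, Task 3@1, Task 4@3, Task 5@5: d1:6  d2:6  d3:5  d4:5  d5:7  d6:4 — peak 7.

7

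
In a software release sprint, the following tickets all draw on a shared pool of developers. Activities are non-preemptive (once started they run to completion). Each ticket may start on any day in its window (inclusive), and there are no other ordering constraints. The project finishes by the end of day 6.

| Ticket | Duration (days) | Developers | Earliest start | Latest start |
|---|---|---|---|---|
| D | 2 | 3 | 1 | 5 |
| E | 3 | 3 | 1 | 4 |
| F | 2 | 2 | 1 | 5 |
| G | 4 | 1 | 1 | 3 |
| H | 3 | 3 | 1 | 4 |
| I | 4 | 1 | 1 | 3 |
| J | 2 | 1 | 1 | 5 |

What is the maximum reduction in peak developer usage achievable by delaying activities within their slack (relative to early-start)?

7

Early-start peak: d1:14  d2:14  d3:8  d4:2  d5:0  d6:0 ⇒ 14.
Leveled (D@1, E@1, F@3, G@1, H@4, I@3, J@5): d1:7  d2:7  d3:7  d4:7  d5:5  d6:5 ⇒ 7.
Reduction 14 − 7 = 7.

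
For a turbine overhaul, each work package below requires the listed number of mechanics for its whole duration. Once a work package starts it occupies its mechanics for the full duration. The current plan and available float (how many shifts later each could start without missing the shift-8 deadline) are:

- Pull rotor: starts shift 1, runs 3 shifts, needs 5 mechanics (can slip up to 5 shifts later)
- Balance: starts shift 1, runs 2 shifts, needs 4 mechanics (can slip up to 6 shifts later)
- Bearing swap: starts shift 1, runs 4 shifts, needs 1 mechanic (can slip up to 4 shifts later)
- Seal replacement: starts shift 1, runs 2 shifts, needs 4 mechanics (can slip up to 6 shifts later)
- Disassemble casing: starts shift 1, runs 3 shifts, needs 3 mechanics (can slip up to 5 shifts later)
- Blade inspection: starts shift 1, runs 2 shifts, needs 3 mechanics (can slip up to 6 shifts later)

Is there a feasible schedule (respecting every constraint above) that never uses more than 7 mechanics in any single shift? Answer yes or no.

Schedule Pull rotor@1, Balance@4, Bearing swap@1, Seal replacement@7, Disassemble casing@6, Blade inspection@5: s1:6  s2:6  s3:6  s4:5  s5:7  s6:6  s7:7  s8:7 — peak 7 ≤ 7.

yes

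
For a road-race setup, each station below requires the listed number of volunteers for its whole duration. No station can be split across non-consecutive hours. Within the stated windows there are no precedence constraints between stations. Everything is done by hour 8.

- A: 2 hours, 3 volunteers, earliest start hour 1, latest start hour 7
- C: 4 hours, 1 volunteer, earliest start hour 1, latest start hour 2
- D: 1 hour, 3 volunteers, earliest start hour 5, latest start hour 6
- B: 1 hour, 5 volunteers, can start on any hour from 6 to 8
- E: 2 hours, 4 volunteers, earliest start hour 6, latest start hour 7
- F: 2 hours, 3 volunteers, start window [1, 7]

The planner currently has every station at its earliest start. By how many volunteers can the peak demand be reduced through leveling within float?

4

Early-start peak: h1:7  h2:7  h3:1  h4:1  h5:3  h6:9  h7:4  h8:0 ⇒ 9.
Leveled (A@1, C@1, D@5, B@6, E@7, F@3): h1:4  h2:4  h3:4  h4:4  h5:3  h6:5  h7:4  h8:4 ⇒ 5.
Reduction 9 − 5 = 4.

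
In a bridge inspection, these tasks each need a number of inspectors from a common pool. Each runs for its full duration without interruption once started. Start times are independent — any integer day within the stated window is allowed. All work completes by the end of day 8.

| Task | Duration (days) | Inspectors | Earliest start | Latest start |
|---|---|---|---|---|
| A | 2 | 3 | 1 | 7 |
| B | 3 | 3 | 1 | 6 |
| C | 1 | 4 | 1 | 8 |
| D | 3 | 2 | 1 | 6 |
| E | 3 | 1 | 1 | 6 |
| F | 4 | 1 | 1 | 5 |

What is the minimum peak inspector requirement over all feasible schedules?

5

Early-start (A@1, B@1, C@1, D@1, E@1, F@1) gives peak 14: d1:14  d2:10  d3:7  d4:1  d5:0  d6:0  d7:0  d8:0.
Shift B→3, C→7, E→4, F→4.
Schedule A@1, B@3, C@7, D@1, E@4, F@4: d1:5  d2:5  d3:5  d4:5  d5:5  d6:2  d7:5  d8:0 — peak 5.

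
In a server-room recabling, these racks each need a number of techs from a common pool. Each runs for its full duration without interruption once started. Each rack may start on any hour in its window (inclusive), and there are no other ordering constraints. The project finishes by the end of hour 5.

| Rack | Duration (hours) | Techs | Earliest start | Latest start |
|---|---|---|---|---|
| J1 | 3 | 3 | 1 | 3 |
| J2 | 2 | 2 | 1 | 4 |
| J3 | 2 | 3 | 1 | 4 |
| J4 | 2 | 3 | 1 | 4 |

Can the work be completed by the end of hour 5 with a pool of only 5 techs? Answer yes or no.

no

The minimum achievable peak is 6; 5 < 6, so no feasible schedule stays within the cap.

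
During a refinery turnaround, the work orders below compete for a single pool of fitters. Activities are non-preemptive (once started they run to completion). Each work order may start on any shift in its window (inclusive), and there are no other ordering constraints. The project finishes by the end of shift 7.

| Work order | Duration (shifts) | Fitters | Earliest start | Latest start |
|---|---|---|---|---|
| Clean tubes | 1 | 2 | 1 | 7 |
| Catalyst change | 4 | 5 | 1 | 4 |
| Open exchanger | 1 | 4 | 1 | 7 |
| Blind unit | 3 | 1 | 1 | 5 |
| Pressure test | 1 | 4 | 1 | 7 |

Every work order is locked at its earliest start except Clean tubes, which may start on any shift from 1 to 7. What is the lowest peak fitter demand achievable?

14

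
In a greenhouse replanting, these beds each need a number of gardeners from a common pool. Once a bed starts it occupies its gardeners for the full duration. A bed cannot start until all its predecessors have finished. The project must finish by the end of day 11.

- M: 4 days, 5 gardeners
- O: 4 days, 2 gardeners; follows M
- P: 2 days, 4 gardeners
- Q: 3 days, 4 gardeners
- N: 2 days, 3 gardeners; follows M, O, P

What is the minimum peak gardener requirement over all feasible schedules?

6

Early-start (M@1, O@5, P@1, Q@1, N@9) gives peak 13: d1:13  d2:13  d3:9  d4:5  d5:2  d6:2  d7:2  d8:2  d9:3  d10:3  d11:0.
Shift P→5, Q→7, N→10.
Schedule M@1, O@5, P@5, Q@7, N@10: d1:5  d2:5  d3:5  d4:5  d5:6  d6:6  d7:6  d8:6  d9:4  d10:3  d11:3 — peak 6.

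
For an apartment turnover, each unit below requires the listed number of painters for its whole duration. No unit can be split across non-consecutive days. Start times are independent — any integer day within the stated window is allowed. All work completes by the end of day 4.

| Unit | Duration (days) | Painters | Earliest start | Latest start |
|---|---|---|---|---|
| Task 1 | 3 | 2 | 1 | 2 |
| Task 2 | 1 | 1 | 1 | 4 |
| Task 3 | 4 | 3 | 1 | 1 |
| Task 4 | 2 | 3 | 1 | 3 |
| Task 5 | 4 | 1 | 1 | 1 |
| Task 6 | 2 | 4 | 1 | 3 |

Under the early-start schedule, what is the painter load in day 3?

At early start, day 3 has: Task 1, Task 3, Task 5.
Demand: 2 + 3 + 1 = 6.

6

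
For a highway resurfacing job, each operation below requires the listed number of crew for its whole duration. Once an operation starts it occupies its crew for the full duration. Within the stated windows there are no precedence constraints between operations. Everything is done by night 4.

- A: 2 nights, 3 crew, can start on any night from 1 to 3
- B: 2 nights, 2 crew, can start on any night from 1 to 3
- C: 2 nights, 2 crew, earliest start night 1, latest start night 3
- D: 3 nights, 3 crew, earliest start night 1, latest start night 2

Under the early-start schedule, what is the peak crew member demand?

Early-start schedule: A@1, B@1, C@1, D@1.
Load per night: night 1: 10, night 2: 10, night 3: 3, night 4: 0.
Peak is 10.

10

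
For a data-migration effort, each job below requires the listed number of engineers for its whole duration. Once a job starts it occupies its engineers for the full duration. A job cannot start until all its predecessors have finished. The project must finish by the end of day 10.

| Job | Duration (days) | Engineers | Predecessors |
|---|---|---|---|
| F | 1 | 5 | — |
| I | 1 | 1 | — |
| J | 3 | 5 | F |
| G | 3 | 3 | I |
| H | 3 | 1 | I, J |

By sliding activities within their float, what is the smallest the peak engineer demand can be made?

Early-start (F@1, I@1, J@2, G@2, H@5) gives peak 8: d1:6  d2:8  d3:8  d4:8  d5:1  d6:1  d7:1  d8:0  d9:0  d10:0.
Shift I→2, J→3, G→6, H→6.
Schedule F@1, I@2, J@3, G@6, H@6: d1:5  d2:1  d3:5  d4:5  d5:5  d6:4  d7:4  d8:4  d9:0  d10:0 — peak 5.

5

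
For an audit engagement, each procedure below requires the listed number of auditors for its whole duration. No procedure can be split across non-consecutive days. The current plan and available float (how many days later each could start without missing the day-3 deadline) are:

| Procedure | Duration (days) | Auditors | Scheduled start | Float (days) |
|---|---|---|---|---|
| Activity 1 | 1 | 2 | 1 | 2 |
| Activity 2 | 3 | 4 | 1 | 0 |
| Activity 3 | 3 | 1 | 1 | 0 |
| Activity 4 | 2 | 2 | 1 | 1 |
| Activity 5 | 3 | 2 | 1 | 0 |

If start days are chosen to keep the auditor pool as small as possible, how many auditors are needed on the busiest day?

9

Early-start (Activity 1@1, Activity 2@1, Activity 3@1, Activity 4@1, Activity 5@1) gives peak 11: d1:11  d2:9  d3:7.
Shift Activity 4→2.
Schedule Activity 1@1, Activity 2@1, Activity 3@1, Activity 4@2, Activity 5@1: d1:9  d2:9  d3:9 — peak 9.
Total auditor-days = 27 over 3 days ⇒ peak ≥ ⌈27/3⌉ = 9, so 9 is optimal.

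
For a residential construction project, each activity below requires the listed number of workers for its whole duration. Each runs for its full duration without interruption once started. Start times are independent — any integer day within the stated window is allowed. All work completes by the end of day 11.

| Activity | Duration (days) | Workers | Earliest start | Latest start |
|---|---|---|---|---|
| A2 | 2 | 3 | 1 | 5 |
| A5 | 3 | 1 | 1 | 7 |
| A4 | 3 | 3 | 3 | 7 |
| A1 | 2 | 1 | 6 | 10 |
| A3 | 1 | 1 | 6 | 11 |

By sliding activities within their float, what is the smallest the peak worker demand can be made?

3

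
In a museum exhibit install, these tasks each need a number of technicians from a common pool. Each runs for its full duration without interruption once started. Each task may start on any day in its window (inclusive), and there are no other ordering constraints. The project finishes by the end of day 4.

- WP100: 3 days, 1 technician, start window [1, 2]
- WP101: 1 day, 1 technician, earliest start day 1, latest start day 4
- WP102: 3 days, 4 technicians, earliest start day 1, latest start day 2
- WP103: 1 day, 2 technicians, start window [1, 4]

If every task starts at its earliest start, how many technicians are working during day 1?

At early start, day 1 has: WP100, WP101, WP102, WP103.
Demand: 1 + 1 + 4 + 2 = 8.

8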